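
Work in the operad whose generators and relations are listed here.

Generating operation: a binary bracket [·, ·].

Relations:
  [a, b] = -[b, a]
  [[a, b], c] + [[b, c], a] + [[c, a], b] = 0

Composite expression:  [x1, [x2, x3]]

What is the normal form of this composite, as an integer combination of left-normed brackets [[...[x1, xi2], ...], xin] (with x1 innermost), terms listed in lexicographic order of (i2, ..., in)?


A multilinear Lie element is pinned by x1-initial words (x1 innermost).
Composite bracket: [x1, [x2, x3]]
Applying ab - ba throughout gives 4 signed words (2^2 = 4).
Only words starting with x1 matter:
  x1x2x3 appears with sign +1, giving the term +[[x1, x2], x3]
  x1x3x2 appears with sign -1, giving the term -[[x1, x3], x2]

[[x1, x2], x3] - [[x1, x3], x2]


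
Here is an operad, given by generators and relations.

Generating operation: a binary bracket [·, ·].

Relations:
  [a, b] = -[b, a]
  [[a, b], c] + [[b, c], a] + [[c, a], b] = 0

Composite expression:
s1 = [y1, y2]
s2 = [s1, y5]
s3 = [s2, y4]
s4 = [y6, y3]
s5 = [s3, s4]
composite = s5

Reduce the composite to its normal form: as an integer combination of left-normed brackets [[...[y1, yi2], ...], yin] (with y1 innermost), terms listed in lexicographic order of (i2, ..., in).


-[[[[[y1, y2], y5], y4], y3], y6] + [[[[[y1, y2], y5], y4], y6], y3]


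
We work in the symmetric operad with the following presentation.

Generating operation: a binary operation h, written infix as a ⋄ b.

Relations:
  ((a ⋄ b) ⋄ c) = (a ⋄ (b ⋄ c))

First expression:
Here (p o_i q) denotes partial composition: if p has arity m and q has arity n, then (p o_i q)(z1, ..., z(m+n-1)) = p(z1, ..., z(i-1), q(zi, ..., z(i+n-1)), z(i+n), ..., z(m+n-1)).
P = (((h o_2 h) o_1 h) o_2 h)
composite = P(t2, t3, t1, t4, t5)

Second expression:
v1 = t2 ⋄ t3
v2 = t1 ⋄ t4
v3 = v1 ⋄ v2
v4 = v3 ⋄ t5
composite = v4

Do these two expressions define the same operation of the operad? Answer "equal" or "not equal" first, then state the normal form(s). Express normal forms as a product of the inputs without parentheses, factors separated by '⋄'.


equal: each reduces to t2 ⋄ t3 ⋄ t1 ⋄ t4 ⋄ t5

The first expression, normalized: t2 ⋄ t3 ⋄ t1 ⋄ t4 ⋄ t5
The second expression, normalized: t2 ⋄ t3 ⋄ t1 ⋄ t4 ⋄ t5
The normal forms match — equal.


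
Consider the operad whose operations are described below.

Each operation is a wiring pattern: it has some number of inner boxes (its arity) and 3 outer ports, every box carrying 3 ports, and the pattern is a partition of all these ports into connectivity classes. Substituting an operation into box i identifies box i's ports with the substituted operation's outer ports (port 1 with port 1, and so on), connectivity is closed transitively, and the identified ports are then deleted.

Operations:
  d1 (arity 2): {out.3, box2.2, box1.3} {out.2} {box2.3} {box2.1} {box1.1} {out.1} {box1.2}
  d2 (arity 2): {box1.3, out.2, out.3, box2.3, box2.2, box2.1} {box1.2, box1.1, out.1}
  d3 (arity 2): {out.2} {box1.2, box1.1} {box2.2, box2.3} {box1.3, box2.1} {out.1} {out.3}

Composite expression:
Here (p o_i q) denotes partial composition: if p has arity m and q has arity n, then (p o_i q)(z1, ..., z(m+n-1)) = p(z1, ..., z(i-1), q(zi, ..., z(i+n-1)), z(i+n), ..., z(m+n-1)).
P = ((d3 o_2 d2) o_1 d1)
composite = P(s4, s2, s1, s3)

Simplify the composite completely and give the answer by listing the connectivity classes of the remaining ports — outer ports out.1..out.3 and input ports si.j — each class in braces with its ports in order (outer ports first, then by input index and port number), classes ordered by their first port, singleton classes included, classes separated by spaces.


{out.1} {out.2} {out.3} {s1.1, s1.2, s2.2, s4.3} {s1.3, s3.1, s3.2, s3.3} {s2.1} {s2.3} {s4.1} {s4.2}

Connectivity passes through glued d3-boundaries; trace each wire chain.
the subtree at d1 composes to {out.1} {out.2} {out.3, s2.2, s4.3} {s2.1} {s2.3} {s4.1} {s4.2} on (s4, s2); out.j = own outer ports
the subtree at d2 composes to {out.1, s1.1, s1.2} {out.2, out.3, s1.3, s3.1, s3.2, s3.3} on (s1, s3); out.j = own outer ports
the subtree at d3 composes to {out.1} {out.2} {out.3} {s1.1, s1.2, s2.2, s4.3} {s1.3, s3.1, s3.2, s3.3} {s2.1} {s2.3} {s4.1} {s4.2} on (s4, s2, s1, s3); out.j = own outer ports


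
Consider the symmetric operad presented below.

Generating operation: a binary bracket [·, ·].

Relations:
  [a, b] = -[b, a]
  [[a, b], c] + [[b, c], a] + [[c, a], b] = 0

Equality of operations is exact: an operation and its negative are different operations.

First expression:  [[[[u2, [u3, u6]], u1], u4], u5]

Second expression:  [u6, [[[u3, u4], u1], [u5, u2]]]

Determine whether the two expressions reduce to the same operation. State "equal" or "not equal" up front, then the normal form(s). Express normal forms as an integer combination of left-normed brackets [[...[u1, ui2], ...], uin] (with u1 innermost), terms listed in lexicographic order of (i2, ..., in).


not equal; first: -[[[[[u1, u2], u3], u6], u4], u5] + [[[[[u1, u2], u6], u3], u4], u5] + [[[[[u1, u3], u6], u2], u4], u5] - [[[[[u1, u6], u3], u2], u4], u5]; second: -[[[[[u1, u3], u4], u2], u5], u6] + [[[[[u1, u3], u4], u5], u2], u6] + [[[[[u1, u4], u3], u2], u5], u6] - [[[[[u1, u4], u3], u5], u2], u6]


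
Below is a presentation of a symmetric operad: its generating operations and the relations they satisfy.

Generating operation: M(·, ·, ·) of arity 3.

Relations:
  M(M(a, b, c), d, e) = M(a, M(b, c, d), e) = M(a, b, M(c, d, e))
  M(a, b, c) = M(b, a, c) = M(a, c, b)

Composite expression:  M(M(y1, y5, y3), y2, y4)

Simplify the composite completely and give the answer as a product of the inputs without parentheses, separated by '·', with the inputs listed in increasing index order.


Any arrangement under M is one operation, so sort the y-inputs.
M(y1, y5, y3) linearizes to y1 · y5 · y3
M(M(y1, y5, y3), y2, y4) linearizes to y1 · y5 · y3 · y2 · y4
sorting the factors by input index: y1 · y2 · y3 · y4 · y5

y1 · y2 · y3 · y4 · y5


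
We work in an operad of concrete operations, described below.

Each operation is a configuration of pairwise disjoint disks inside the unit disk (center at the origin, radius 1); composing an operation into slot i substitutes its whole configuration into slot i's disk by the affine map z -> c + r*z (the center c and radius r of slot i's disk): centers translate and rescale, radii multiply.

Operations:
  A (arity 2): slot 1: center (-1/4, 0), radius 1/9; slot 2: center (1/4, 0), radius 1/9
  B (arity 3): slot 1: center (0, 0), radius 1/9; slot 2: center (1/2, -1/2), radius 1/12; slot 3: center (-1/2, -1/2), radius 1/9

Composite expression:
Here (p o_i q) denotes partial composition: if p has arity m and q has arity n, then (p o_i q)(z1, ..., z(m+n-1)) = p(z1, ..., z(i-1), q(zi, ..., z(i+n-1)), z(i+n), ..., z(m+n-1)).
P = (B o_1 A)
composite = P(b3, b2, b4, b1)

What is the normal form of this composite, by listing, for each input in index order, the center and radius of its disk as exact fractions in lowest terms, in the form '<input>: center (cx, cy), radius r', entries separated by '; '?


b1: center (-1/2, -1/2), radius 1/9; b2: center (1/36, 0), radius 1/81; b3: center (-1/36, 0), radius 1/81; b4: center (1/2, -1/2), radius 1/12

Nesting under B composes maps z -> c + r*z down each b-path.
input b3: applying the 2 nested substitutions gives center (-1/36, 0), radius 1/81
input b2: applying the 2 nested substitutions gives center (1/36, 0), radius 1/81
input b4: applying the 1 nested substitution gives center (1/2, -1/2), radius 1/12
input b1: applying the 1 nested substitution gives center (-1/2, -1/2), radius 1/9


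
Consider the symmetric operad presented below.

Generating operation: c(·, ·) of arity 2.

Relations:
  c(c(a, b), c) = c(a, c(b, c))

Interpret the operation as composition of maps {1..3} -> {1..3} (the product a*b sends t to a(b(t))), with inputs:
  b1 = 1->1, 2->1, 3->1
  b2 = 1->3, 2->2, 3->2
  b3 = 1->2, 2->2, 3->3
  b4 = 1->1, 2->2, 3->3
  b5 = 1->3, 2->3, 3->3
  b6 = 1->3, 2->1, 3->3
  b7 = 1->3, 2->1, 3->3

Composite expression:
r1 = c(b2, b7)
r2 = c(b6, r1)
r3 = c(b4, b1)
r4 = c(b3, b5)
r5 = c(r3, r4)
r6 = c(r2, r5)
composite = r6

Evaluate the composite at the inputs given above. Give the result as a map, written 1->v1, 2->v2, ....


1->1, 2->1, 3->1

c(b2, b7) = 1->2, 2->3, 3->2
c(b6, c(b2, b7)) = 1->1, 2->3, 3->1
c(b4, b1) = 1->1, 2->1, 3->1
c(b3, b5) = 1->3, 2->3, 3->3
c(c(b4, b1), c(b3, b5)) = 1->1, 2->1, 3->1
c(c(b6, c(b2, b7)), c(c(b4, b1), c(b3, b5))) = 1->1, 2->1, 3->1


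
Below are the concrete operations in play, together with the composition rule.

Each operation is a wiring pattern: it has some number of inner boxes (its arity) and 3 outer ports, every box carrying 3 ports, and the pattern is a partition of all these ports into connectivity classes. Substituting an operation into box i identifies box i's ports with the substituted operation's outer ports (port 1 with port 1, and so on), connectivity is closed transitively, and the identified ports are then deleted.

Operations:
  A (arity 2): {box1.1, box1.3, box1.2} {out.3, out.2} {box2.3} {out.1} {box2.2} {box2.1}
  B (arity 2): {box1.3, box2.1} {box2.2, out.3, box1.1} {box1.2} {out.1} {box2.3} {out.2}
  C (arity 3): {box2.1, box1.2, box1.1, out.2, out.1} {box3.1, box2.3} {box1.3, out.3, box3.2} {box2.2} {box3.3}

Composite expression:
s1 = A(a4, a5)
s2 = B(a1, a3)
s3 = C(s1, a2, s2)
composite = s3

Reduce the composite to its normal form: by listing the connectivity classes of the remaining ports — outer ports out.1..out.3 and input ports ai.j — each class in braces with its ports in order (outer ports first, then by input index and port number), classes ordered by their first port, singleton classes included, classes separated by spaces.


Two ports join when wires chain via C-identified ports.
A over (a4, a5) gives {out.1} {out.2, out.3} {a4.1, a4.2, a4.3} {a5.1} {a5.2} {a5.3}, out.j being that stage's outer ports
B over (a1, a3) gives {out.1} {out.2} {out.3, a1.1, a3.2} {a1.2} {a1.3, a3.1} {a3.3}, out.j being that stage's outer ports
C over (a4, a5, a2, a1, a3) gives {out.1, out.2, out.3, a2.1} {a1.1, a3.2} {a1.2} {a1.3, a3.1} {a2.2} {a2.3} {a3.3} {a4.1, a4.2, a4.3} {a5.1} {a5.2} {a5.3}, out.j being that stage's outer ports

{out.1, out.2, out.3, a2.1} {a1.1, a3.2} {a1.2} {a1.3, a3.1} {a2.2} {a2.3} {a3.3} {a4.1, a4.2, a4.3} {a5.1} {a5.2} {a5.3}


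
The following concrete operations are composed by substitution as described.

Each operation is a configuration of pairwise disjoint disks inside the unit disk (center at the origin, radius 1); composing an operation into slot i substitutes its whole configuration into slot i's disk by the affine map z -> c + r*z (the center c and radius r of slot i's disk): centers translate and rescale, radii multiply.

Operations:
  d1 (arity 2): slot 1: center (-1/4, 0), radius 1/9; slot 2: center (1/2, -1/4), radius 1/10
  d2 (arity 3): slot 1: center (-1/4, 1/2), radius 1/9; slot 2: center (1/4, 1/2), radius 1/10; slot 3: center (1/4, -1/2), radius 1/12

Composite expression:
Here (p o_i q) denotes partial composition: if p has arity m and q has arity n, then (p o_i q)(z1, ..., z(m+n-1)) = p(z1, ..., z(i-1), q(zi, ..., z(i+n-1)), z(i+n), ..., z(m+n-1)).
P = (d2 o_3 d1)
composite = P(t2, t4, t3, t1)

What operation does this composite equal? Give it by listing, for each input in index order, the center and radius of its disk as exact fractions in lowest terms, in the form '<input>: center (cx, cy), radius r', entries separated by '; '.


t1: center (7/24, -25/48), radius 1/120; t2: center (-1/4, 1/2), radius 1/9; t3: center (11/48, -1/2), radius 1/108; t4: center (1/4, 1/2), radius 1/10

Only the slot chain above each t matters under d2; compose those maps.
input t2: composing its 1 substitution step yields center (-1/4, 1/2), radius 1/9
input t4: composing its 1 substitution step yields center (1/4, 1/2), radius 1/10
input t3: composing its 2 substitution steps yields center (11/48, -1/2), radius 1/108
input t1: composing its 2 substitution steps yields center (7/24, -25/48), radius 1/120


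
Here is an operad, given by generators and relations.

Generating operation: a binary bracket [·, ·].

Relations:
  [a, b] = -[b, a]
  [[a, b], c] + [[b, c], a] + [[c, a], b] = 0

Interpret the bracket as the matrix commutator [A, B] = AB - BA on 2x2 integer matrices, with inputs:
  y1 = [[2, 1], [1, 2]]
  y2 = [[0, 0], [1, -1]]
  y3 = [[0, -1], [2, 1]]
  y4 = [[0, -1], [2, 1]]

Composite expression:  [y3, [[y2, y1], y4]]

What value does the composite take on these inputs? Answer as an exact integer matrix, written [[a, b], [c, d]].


[y2, y1] = [[-1, 1], [-1, 1]]
[[y2, y1], y4] = [[1, 3], [5, -1]]
[y3, [[y2, y1], y4]] = [[-11, -1], [9, 11]]

[[-11, -1], [9, 11]]


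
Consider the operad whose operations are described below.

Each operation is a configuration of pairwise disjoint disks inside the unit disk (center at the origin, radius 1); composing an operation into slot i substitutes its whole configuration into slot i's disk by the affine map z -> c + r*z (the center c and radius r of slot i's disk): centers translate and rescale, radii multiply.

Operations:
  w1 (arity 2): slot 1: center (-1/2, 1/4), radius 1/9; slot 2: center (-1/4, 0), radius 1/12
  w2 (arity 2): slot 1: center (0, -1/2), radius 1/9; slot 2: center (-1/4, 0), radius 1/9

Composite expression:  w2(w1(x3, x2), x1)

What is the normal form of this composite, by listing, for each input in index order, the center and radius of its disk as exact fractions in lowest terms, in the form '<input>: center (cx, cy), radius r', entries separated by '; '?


Only the slot chain above each x matters under w2; compose those maps.
tracing x3 down its 2-map path: center (-1/18, -17/36), radius 1/81
tracing x2 down its 2-map path: center (-1/36, -1/2), radius 1/108
tracing x1 down its 1-map path: center (-1/4, 0), radius 1/9

x1: center (-1/4, 0), radius 1/9; x2: center (-1/36, -1/2), radius 1/108; x3: center (-1/18, -17/36), radius 1/81


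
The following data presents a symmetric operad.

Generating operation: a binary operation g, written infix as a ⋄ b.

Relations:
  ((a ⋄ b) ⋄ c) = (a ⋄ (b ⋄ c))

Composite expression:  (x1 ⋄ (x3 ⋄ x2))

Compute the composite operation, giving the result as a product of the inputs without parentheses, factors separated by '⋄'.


x1 ⋄ x3 ⋄ x2

Associativity of g dissolves the nesting; only the x-input order survives.
(x3 ⋄ x2) reduces to x3 ⋄ x2
(x1 ⋄ (x3 ⋄ x2)) reduces to x1 ⋄ x3 ⋄ x2


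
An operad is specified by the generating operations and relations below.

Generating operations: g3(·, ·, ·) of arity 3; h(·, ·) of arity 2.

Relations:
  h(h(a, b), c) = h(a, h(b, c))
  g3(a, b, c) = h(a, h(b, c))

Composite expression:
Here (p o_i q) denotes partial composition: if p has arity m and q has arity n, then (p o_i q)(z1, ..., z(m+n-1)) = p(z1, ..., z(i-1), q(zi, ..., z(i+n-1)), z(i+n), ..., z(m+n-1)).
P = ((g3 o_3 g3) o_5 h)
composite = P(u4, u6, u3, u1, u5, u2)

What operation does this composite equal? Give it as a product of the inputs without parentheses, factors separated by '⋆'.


u4 ⋆ u6 ⋆ u3 ⋆ u1 ⋆ u5 ⋆ u2

Every regrouping of g3 is equal, so read the u-inputs in written order.
h(u5, u2) flattens to u5 ⋆ u2
g3(u3, u1, h(u5, u2)) flattens to u3 ⋆ u1 ⋆ u5 ⋆ u2
g3(u4, u6, g3(u3, u1, h(u5, u2))) flattens to u4 ⋆ u6 ⋆ u3 ⋆ u1 ⋆ u5 ⋆ u2


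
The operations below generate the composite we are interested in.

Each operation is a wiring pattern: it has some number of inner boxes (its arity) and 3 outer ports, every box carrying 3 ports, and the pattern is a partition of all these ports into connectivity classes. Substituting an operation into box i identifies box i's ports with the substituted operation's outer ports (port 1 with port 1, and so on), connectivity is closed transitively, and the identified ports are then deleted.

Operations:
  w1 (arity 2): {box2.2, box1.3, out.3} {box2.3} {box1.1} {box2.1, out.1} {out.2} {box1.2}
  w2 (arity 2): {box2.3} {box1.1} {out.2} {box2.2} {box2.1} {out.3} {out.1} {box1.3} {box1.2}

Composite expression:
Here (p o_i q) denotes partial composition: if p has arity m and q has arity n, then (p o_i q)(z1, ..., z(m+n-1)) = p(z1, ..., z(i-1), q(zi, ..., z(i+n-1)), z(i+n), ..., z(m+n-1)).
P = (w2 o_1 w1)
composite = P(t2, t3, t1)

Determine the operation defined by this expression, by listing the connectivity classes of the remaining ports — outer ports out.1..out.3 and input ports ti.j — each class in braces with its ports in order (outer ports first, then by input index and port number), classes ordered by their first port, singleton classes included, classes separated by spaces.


{out.1} {out.2} {out.3} {t1.1} {t1.2} {t1.3} {t2.1} {t2.2} {t2.3, t3.2} {t3.1} {t3.3}

After gluing at w2, chains via deleted ports link the t-ports.
w1 over (t2, t3) gives {out.1, t3.1} {out.2} {out.3, t2.3, t3.2} {t2.1} {t2.2} {t3.3}, out.j being that stage's outer ports
w2 over (t2, t3, t1) gives {out.1} {out.2} {out.3} {t1.1} {t1.2} {t1.3} {t2.1} {t2.2} {t2.3, t3.2} {t3.1} {t3.3}, out.j being that stage's outer ports


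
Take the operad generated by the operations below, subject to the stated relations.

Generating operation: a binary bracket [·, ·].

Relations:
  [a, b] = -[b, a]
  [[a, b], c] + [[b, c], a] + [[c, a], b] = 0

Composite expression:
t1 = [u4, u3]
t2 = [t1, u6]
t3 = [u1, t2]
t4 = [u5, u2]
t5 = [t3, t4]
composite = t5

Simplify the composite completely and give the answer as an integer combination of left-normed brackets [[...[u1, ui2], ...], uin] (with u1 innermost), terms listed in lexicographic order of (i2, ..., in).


[[[[[u1, u3], u4], u6], u2], u5] - [[[[[u1, u3], u4], u6], u5], u2] - [[[[[u1, u4], u3], u6], u2], u5] + [[[[[u1, u4], u3], u6], u5], u2] - [[[[[u1, u6], u3], u4], u2], u5] + [[[[[u1, u6], u3], u4], u5], u2] + [[[[[u1, u6], u4], u3], u2], u5] - [[[[[u1, u6], u4], u3], u5], u2]

Skip Jacobi rewriting: expand, keep u1-initial words, read off terms.
Composite bracket: [[u1, [[u4, u3], u6]], [u5, u2]]
Applying ab - ba throughout gives 32 signed words (2^5 = 32).
The u1-initial words carry the normal form:
  u1u3u4u6u2u5 appears with sign +1, giving the term +[[[[[u1, u3], u4], u6], u2], u5]
  u1u3u4u6u5u2 appears with sign -1, giving the term -[[[[[u1, u3], u4], u6], u5], u2]
  u1u4u3u6u2u5 appears with sign -1, giving the term -[[[[[u1, u4], u3], u6], u2], u5]
  u1u4u3u6u5u2 appears with sign +1, giving the term +[[[[[u1, u4], u3], u6], u5], u2]
  u1u6u3u4u2u5 appears with sign -1, giving the term -[[[[[u1, u6], u3], u4], u2], u5]
  u1u6u3u4u5u2 appears with sign +1, giving the term +[[[[[u1, u6], u3], u4], u5], u2]
  u1u6u4u3u2u5 appears with sign +1, giving the term +[[[[[u1, u6], u4], u3], u2], u5]
  u1u6u4u3u5u2 appears with sign -1, giving the term -[[[[[u1, u6], u4], u3], u5], u2]


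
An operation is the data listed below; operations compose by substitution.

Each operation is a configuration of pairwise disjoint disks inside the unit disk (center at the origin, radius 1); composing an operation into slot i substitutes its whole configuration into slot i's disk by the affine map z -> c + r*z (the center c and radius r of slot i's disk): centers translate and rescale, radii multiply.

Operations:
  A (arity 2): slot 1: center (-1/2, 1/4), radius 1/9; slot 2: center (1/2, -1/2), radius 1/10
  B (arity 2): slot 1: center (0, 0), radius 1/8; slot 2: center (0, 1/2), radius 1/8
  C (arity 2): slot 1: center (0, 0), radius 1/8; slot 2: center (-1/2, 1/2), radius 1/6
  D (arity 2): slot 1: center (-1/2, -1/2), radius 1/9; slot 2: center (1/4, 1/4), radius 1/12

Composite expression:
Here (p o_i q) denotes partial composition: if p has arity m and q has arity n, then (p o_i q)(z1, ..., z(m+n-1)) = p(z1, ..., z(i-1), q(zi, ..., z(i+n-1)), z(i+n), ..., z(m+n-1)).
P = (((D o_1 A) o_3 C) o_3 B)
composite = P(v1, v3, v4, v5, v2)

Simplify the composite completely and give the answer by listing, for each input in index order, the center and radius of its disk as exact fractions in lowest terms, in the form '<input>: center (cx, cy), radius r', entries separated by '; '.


Follow each v-input down from D: c' goes to c + r*c', radius to r*r'.
v1 passes through 2 substitutions, ending at center (-5/9, -17/36), radius 1/81
v3 passes through 2 substitutions, ending at center (-4/9, -5/9), radius 1/90
v4 passes through 3 substitutions, ending at center (1/4, 1/4), radius 1/768
v5 passes through 3 substitutions, ending at center (1/4, 49/192), radius 1/768
v2 passes through 2 substitutions, ending at center (5/24, 7/24), radius 1/72

v1: center (-5/9, -17/36), radius 1/81; v2: center (5/24, 7/24), radius 1/72; v3: center (-4/9, -5/9), radius 1/90; v4: center (1/4, 1/4), radius 1/768; v5: center (1/4, 49/192), radius 1/768


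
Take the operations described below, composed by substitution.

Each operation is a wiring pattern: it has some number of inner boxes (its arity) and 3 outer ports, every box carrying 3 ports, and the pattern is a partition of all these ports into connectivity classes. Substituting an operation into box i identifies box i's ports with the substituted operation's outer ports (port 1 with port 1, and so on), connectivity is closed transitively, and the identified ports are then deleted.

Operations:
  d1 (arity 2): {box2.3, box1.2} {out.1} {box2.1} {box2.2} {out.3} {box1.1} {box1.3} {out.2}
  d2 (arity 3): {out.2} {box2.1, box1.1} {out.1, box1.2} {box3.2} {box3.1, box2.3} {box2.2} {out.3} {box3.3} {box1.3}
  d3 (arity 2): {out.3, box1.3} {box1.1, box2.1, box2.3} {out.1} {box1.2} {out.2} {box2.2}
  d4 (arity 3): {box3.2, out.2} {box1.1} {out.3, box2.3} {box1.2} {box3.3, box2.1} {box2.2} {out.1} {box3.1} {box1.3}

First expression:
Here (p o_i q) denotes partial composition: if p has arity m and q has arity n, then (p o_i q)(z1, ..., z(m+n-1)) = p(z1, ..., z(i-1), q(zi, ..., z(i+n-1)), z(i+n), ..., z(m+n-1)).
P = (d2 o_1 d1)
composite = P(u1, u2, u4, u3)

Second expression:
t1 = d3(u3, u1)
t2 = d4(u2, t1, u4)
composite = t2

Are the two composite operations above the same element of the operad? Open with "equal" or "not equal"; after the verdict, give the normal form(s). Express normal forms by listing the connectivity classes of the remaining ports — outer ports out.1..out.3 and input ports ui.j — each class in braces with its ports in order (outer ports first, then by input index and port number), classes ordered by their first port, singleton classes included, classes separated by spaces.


not equal — first {out.1} {out.2} {out.3} {u1.1} {u1.2, u2.3} {u1.3} {u2.1} {u2.2} {u3.1, u4.3} {u3.2} {u3.3} {u4.1} {u4.2}, second {out.1} {out.2, u4.2} {out.3, u3.3} {u1.1, u1.3, u3.1} {u1.2} {u2.1} {u2.2} {u2.3} {u3.2} {u4.1} {u4.3}

The first composite normalizes to {out.1} {out.2} {out.3} {u1.1} {u1.2, u2.3} {u1.3} {u2.1} {u2.2} {u3.1, u4.3} {u3.2} {u3.3} {u4.1} {u4.2}
The second composite normalizes to {out.1} {out.2, u4.2} {out.3, u3.3} {u1.1, u1.3, u3.1} {u1.2} {u2.1} {u2.2} {u2.3} {u3.2} {u4.1} {u4.3}
Different reductions; not equal.


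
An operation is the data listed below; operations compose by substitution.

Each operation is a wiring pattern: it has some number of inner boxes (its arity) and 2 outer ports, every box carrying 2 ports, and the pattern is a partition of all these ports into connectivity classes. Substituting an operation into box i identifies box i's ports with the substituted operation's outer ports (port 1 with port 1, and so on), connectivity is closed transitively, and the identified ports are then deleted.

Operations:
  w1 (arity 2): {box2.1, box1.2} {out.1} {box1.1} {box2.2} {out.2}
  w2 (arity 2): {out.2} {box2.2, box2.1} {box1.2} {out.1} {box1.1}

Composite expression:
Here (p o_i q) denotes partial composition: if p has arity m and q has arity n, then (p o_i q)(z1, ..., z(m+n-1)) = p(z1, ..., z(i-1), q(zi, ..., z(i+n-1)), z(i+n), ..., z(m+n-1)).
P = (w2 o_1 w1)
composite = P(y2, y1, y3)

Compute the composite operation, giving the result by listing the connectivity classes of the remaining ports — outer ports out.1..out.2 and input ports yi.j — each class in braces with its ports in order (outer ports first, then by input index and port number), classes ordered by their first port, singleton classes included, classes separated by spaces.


{out.1} {out.2} {y1.1, y2.2} {y1.2} {y2.1} {y3.1, y3.2}

Substituting into w2 glues patterns; closure does the rest.
w1 over (y2, y1) gives {out.1} {out.2} {y1.1, y2.2} {y1.2} {y2.1}, out.j being that stage's outer ports
w2 over (y2, y1, y3) gives {out.1} {out.2} {y1.1, y2.2} {y1.2} {y2.1} {y3.1, y3.2}, out.j being that stage's outer ports


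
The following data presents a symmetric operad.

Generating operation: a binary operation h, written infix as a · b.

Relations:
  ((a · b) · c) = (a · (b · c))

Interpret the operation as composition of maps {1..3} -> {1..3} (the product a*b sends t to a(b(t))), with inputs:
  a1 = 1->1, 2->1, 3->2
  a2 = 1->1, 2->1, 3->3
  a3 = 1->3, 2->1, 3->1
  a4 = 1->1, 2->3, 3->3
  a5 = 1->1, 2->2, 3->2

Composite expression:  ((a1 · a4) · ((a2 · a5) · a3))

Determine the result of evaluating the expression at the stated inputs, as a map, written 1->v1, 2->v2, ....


1->1, 2->1, 3->1


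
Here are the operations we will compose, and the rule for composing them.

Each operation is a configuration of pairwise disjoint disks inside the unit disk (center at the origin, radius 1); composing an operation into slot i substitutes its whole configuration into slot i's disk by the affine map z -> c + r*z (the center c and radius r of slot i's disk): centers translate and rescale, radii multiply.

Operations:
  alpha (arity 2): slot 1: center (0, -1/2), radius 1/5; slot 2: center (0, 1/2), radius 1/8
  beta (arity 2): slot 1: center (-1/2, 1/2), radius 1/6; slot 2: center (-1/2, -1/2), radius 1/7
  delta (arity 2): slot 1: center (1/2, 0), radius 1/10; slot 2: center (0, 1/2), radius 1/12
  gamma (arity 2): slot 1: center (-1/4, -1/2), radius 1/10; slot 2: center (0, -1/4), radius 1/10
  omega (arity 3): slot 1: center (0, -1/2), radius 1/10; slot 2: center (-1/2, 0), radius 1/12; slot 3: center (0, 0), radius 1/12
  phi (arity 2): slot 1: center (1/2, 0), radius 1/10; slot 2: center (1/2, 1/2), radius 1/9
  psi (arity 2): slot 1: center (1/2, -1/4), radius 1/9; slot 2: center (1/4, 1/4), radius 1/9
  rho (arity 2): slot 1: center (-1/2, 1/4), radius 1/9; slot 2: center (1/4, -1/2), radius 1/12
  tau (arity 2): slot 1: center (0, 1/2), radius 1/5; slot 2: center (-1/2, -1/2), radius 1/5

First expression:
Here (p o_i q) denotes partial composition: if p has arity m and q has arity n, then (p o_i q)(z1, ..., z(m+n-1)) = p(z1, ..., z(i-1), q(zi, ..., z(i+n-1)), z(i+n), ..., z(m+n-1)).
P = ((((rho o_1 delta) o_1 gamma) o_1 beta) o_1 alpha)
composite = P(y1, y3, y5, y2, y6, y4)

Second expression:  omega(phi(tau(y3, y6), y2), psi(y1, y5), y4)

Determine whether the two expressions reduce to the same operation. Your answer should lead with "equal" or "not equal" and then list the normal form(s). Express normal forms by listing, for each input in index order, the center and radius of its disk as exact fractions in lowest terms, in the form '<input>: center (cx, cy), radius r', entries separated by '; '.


The first expression reduces to y1: center (-403/900, 529/2160), radius 1/27000; y2: center (-4/9, 89/360), radius 1/900; y3: center (-403/900, 2647/10800), radius 1/43200; y4: center (1/4, -1/2), radius 1/12; y5: center (-403/900, 439/1800), radius 1/6300; y6: center (-1/2, 11/36), radius 1/108
The second expression reduces to y1: center (-11/24, -1/48), radius 1/108; y2: center (1/20, -9/20), radius 1/90; y3: center (1/20, -99/200), radius 1/500; y4: center (0, 0), radius 1/12; y5: center (-23/48, 1/48), radius 1/108; y6: center (9/200, -101/200), radius 1/500
They disagree, so not equal.

not equal — first y1: center (-403/900, 529/2160), radius 1/27000; y2: center (-4/9, 89/360), radius 1/900; y3: center (-403/900, 2647/10800), radius 1/43200; y4: center (1/4, -1/2), radius 1/12; y5: center (-403/900, 439/1800), radius 1/6300; y6: center (-1/2, 11/36), radius 1/108, second y1: center (-11/24, -1/48), radius 1/108; y2: center (1/20, -9/20), radius 1/90; y3: center (1/20, -99/200), radius 1/500; y4: center (0, 0), radius 1/12; y5: center (-23/48, 1/48), radius 1/108; y6: center (9/200, -101/200), radius 1/500


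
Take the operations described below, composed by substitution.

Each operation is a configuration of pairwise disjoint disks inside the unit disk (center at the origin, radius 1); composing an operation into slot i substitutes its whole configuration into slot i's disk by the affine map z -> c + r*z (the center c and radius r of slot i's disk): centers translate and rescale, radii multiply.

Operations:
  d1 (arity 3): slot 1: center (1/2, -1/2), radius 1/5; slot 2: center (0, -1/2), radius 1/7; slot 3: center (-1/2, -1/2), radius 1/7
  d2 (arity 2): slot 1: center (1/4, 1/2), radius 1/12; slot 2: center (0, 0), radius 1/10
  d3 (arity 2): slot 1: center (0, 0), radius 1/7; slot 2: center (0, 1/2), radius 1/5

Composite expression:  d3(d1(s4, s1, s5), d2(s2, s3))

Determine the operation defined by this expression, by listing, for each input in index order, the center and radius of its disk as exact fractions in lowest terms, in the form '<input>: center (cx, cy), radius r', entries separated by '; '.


Nesting under d3 composes maps z -> c + r*z down each s-path.
s4 passes through 2 substitutions, ending at center (1/14, -1/14), radius 1/35
s1 passes through 2 substitutions, ending at center (0, -1/14), radius 1/49
s5 passes through 2 substitutions, ending at center (-1/14, -1/14), radius 1/49
s2 passes through 2 substitutions, ending at center (1/20, 3/5), radius 1/60
s3 passes through 2 substitutions, ending at center (0, 1/2), radius 1/50

s1: center (0, -1/14), radius 1/49; s2: center (1/20, 3/5), radius 1/60; s3: center (0, 1/2), radius 1/50; s4: center (1/14, -1/14), radius 1/35; s5: center (-1/14, -1/14), radius 1/49


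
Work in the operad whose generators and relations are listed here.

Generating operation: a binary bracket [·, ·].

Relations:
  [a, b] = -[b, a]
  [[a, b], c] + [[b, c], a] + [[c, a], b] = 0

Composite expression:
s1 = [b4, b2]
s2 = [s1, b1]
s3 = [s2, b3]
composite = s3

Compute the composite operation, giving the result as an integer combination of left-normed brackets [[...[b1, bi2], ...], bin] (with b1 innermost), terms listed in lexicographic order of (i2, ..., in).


[[[b1, b2], b4], b3] - [[[b1, b4], b2], b3]

Left-normed coefficients sit on the b1-initial expansion words.
Composite bracket: [[[b4, b2], b1], b3]
Expanding via [a, b] = ab - ba: 8 signed words (2^3 = 8).
Collect the words opening with b1:
  sign of b1b2b4b3 is +1, so it contributes +[[[b1, b2], b4], b3]
  sign of b1b4b2b3 is -1, so it contributes -[[[b1, b4], b2], b3]


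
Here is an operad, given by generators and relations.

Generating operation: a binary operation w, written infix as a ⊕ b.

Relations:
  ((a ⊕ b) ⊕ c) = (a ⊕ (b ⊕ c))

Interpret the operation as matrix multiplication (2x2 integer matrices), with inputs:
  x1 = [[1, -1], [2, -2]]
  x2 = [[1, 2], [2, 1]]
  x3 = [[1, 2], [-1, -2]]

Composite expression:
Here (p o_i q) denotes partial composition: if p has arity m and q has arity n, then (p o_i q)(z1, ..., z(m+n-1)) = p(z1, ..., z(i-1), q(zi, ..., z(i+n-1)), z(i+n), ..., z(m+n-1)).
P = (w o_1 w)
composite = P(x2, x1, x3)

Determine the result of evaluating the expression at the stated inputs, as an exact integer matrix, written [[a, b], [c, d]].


[[10, 20], [8, 16]]

(x2 ⊕ x1) = [[5, -5], [4, -4]]
((x2 ⊕ x1) ⊕ x3) = [[10, 20], [8, 16]]


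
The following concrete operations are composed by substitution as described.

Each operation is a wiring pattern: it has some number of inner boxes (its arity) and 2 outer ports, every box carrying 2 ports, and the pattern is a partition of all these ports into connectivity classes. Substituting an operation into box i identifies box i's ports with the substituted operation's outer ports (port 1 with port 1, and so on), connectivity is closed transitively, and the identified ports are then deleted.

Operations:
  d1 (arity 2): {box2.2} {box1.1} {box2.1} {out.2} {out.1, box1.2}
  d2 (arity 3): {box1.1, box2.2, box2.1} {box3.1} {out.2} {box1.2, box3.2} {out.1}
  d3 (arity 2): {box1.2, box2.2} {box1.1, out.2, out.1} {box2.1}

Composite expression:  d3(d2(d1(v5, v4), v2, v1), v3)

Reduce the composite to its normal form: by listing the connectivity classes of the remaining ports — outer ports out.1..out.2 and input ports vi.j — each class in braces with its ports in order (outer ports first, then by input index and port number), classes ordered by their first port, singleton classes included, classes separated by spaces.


{out.1, out.2} {v1.1} {v1.2} {v2.1, v2.2, v5.2} {v3.1} {v3.2} {v4.1} {v4.2} {v5.1}

After gluing at d3, chains via deleted ports link the v-ports.
stage d1: inputs (v5, v4), connectivity {out.1, v5.2} {out.2} {v4.1} {v4.2} {v5.1}, out.j its boundary
stage d2: inputs (v5, v4, v2, v1), connectivity {out.1} {out.2} {v1.1} {v1.2} {v2.1, v2.2, v5.2} {v4.1} {v4.2} {v5.1}, out.j its boundary
stage d3: inputs (v5, v4, v2, v1, v3), connectivity {out.1, out.2} {v1.1} {v1.2} {v2.1, v2.2, v5.2} {v3.1} {v3.2} {v4.1} {v4.2} {v5.1}, out.j its boundary


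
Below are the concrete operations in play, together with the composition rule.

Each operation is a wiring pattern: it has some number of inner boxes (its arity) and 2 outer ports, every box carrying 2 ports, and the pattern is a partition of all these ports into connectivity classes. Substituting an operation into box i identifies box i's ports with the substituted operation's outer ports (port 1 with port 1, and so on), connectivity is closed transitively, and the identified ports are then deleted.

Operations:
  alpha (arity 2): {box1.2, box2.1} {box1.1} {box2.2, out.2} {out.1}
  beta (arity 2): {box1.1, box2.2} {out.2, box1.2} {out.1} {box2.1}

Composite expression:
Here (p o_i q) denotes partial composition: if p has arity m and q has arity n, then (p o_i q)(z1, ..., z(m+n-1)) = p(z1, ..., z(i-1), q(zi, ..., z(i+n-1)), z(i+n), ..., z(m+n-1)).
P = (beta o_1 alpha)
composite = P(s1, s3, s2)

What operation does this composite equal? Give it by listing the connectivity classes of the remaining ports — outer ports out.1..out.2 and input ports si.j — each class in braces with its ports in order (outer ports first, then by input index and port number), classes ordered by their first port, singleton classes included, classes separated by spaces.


{out.1} {out.2, s3.2} {s1.1} {s1.2, s3.1} {s2.1} {s2.2}


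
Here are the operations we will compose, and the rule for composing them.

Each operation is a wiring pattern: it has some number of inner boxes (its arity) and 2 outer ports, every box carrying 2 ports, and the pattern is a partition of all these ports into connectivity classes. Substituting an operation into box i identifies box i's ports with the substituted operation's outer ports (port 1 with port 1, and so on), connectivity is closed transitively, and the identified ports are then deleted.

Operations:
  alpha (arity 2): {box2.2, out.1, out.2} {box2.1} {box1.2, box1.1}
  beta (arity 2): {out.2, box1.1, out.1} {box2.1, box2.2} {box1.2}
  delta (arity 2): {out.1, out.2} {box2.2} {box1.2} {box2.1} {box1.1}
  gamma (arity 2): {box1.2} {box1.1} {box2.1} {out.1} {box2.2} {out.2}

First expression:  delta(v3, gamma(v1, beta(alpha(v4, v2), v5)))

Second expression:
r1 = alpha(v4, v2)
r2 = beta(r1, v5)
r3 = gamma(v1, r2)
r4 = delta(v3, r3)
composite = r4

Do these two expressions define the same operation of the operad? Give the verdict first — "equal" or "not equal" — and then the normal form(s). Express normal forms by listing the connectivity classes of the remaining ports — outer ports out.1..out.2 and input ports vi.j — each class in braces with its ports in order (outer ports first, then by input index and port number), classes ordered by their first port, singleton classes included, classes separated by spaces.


equal — both sides give {out.1, out.2} {v1.1} {v1.2} {v2.1} {v2.2} {v3.1} {v3.2} {v4.1, v4.2} {v5.1, v5.2}

The first expression reduces to {out.1, out.2} {v1.1} {v1.2} {v2.1} {v2.2} {v3.1} {v3.2} {v4.1, v4.2} {v5.1, v5.2}
The second expression reduces to {out.1, out.2} {v1.1} {v1.2} {v2.1} {v2.2} {v3.1} {v3.2} {v4.1, v4.2} {v5.1, v5.2}
Identical normal forms: equal.


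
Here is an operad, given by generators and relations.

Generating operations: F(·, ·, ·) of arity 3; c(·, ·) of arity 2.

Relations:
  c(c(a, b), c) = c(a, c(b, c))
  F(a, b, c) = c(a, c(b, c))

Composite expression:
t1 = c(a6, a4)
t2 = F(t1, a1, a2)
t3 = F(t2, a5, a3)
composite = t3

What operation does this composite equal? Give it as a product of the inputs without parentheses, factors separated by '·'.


All parenthesizations of F agree; list the a-inputs left to right.
c(a6, a4) collapses to a6 · a4
F(c(a6, a4), a1, a2) collapses to a6 · a4 · a1 · a2
F(F(c(a6, a4), a1, a2), a5, a3) collapses to a6 · a4 · a1 · a2 · a5 · a3

a6 · a4 · a1 · a2 · a5 · a3


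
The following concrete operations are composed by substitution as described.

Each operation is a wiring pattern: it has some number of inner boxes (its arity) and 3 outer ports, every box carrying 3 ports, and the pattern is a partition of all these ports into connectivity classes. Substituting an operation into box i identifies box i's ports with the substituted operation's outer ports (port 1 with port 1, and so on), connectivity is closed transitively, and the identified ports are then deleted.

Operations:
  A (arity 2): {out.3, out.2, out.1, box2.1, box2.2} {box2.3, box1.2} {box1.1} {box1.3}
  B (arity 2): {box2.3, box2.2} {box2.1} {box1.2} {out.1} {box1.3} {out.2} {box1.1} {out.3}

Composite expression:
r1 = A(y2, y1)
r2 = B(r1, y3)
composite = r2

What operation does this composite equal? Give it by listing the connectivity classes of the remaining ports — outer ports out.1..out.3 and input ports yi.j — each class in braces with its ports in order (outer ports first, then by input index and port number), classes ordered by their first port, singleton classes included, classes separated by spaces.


Reachability decides: close wires over B-identified ports.
A over (y2, y1) gives {out.1, out.2, out.3, y1.1, y1.2} {y1.3, y2.2} {y2.1} {y2.3}, out.j being that stage's outer ports
B over (y2, y1, y3) gives {out.1} {out.2} {out.3} {y1.1, y1.2} {y1.3, y2.2} {y2.1} {y2.3} {y3.1} {y3.2, y3.3}, out.j being that stage's outer ports

{out.1} {out.2} {out.3} {y1.1, y1.2} {y1.3, y2.2} {y2.1} {y2.3} {y3.1} {y3.2, y3.3}


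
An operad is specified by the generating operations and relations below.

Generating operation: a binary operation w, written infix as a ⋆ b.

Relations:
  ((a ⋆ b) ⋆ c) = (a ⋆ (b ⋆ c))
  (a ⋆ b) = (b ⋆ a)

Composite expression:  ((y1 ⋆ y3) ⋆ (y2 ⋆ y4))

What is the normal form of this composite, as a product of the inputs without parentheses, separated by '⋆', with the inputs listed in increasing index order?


y1 ⋆ y2 ⋆ y3 ⋆ y4

Reordering under w is free, so list the y-inputs canonically.
(y1 ⋆ y3) reduces to y1 ⋆ y3
(y2 ⋆ y4) reduces to y2 ⋆ y4
((y1 ⋆ y3) ⋆ (y2 ⋆ y4)) reduces to y1 ⋆ y3 ⋆ y2 ⋆ y4
putting the inputs in ascending order: y1 ⋆ y2 ⋆ y3 ⋆ y4


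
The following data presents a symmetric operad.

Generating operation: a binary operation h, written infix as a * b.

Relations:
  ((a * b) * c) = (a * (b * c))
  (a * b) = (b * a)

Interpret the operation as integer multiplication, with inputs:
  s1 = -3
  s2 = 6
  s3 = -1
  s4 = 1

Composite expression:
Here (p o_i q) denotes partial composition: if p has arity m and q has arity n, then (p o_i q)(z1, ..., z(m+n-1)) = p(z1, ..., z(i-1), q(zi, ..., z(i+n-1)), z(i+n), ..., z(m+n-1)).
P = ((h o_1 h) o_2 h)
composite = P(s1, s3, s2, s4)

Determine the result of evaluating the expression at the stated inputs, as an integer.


18


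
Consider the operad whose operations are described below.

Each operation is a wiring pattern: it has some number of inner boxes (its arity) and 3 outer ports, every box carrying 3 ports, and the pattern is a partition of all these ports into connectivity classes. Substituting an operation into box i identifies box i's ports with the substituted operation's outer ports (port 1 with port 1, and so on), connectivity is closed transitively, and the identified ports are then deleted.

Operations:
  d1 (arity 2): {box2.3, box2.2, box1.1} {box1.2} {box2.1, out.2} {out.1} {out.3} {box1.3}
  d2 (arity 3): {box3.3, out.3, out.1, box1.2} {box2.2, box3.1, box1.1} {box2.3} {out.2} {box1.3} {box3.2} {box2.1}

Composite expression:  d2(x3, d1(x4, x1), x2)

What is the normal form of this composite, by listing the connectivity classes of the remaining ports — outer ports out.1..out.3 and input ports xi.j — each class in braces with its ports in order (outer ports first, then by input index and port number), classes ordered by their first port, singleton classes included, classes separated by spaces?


{out.1, out.3, x2.3, x3.2} {out.2} {x1.1, x2.1, x3.1} {x1.2, x1.3, x4.1} {x2.2} {x3.3} {x4.2} {x4.3}

Connectivity passes through glued d2-boundaries; trace each wire chain.
composing d1 on (x4, x1), with out.j its own outer ports: {out.1} {out.2, x1.1} {out.3} {x1.2, x1.3, x4.1} {x4.2} {x4.3}
composing d2 on (x3, x4, x1, x2), with out.j its own outer ports: {out.1, out.3, x2.3, x3.2} {out.2} {x1.1, x2.1, x3.1} {x1.2, x1.3, x4.1} {x2.2} {x3.3} {x4.2} {x4.3}
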